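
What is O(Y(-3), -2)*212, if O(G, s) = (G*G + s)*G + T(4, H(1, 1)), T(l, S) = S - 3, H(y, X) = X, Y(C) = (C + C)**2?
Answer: 9875384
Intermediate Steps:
Y(C) = 4*C**2 (Y(C) = (2*C)**2 = 4*C**2)
T(l, S) = -3 + S
O(G, s) = -2 + G*(s + G**2) (O(G, s) = (G*G + s)*G + (-3 + 1) = (G**2 + s)*G - 2 = (s + G**2)*G - 2 = G*(s + G**2) - 2 = -2 + G*(s + G**2))
O(Y(-3), -2)*212 = (-2 + (4*(-3)**2)**3 + (4*(-3)**2)*(-2))*212 = (-2 + (4*9)**3 + (4*9)*(-2))*212 = (-2 + 36**3 + 36*(-2))*212 = (-2 + 46656 - 72)*212 = 46582*212 = 9875384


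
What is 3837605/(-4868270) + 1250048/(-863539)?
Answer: -1879898552211/840788201506 ≈ -2.2359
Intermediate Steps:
3837605/(-4868270) + 1250048/(-863539) = 3837605*(-1/4868270) + 1250048*(-1/863539) = -767521/973654 - 1250048/863539 = -1879898552211/840788201506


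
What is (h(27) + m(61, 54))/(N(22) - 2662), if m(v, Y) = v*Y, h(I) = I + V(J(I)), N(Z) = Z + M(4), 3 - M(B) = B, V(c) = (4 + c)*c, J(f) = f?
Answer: -4158/2641 ≈ -1.5744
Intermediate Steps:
V(c) = c*(4 + c)
M(B) = 3 - B
N(Z) = -1 + Z (N(Z) = Z + (3 - 1*4) = Z + (3 - 4) = Z - 1 = -1 + Z)
h(I) = I + I*(4 + I)
m(v, Y) = Y*v
(h(27) + m(61, 54))/(N(22) - 2662) = (27*(5 + 27) + 54*61)/((-1 + 22) - 2662) = (27*32 + 3294)/(21 - 2662) = (864 + 3294)/(-2641) = 4158*(-1/2641) = -4158/2641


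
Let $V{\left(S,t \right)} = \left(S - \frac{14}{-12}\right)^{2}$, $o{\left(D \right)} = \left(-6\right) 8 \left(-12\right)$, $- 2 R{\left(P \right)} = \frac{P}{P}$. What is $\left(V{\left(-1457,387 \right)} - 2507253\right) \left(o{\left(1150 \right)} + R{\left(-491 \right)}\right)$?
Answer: $- \frac{16068976333}{72} \approx -2.2318 \cdot 10^{8}$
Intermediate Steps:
$R{\left(P \right)} = - \frac{1}{2}$ ($R{\left(P \right)} = - \frac{P \frac{1}{P}}{2} = \left(- \frac{1}{2}\right) 1 = - \frac{1}{2}$)
$o{\left(D \right)} = 576$ ($o{\left(D \right)} = \left(-48\right) \left(-12\right) = 576$)
$V{\left(S,t \right)} = \left(\frac{7}{6} + S\right)^{2}$ ($V{\left(S,t \right)} = \left(S - - \frac{7}{6}\right)^{2} = \left(S + \frac{7}{6}\right)^{2} = \left(\frac{7}{6} + S\right)^{2}$)
$\left(V{\left(-1457,387 \right)} - 2507253\right) \left(o{\left(1150 \right)} + R{\left(-491 \right)}\right) = \left(\frac{\left(7 + 6 \left(-1457\right)\right)^{2}}{36} - 2507253\right) \left(576 - \frac{1}{2}\right) = \left(\frac{\left(7 - 8742\right)^{2}}{36} - 2507253\right) \frac{1151}{2} = \left(\frac{\left(-8735\right)^{2}}{36} - 2507253\right) \frac{1151}{2} = \left(\frac{1}{36} \cdot 76300225 - 2507253\right) \frac{1151}{2} = \left(\frac{76300225}{36} - 2507253\right) \frac{1151}{2} = \left(- \frac{13960883}{36}\right) \frac{1151}{2} = - \frac{16068976333}{72}$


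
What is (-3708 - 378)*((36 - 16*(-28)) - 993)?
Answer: 2079774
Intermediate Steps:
(-3708 - 378)*((36 - 16*(-28)) - 993) = -4086*((36 + 448) - 993) = -4086*(484 - 993) = -4086*(-509) = 2079774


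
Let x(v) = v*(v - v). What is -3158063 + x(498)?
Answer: -3158063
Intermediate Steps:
x(v) = 0 (x(v) = v*0 = 0)
-3158063 + x(498) = -3158063 + 0 = -3158063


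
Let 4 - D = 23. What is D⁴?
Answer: 130321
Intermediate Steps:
D = -19 (D = 4 - 1*23 = 4 - 23 = -19)
D⁴ = (-19)⁴ = 130321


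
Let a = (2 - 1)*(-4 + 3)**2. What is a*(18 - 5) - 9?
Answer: 4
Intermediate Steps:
a = 1 (a = 1*(-1)**2 = 1*1 = 1)
a*(18 - 5) - 9 = 1*(18 - 5) - 9 = 1*13 - 9 = 13 - 9 = 4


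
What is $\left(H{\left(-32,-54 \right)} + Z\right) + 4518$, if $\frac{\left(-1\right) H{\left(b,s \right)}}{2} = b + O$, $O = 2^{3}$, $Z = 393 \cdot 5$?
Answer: $6531$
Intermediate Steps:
$Z = 1965$
$O = 8$
$H{\left(b,s \right)} = -16 - 2 b$ ($H{\left(b,s \right)} = - 2 \left(b + 8\right) = - 2 \left(8 + b\right) = -16 - 2 b$)
$\left(H{\left(-32,-54 \right)} + Z\right) + 4518 = \left(\left(-16 - -64\right) + 1965\right) + 4518 = \left(\left(-16 + 64\right) + 1965\right) + 4518 = \left(48 + 1965\right) + 4518 = 2013 + 4518 = 6531$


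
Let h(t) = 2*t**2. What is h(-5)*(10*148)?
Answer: 74000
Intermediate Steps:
h(-5)*(10*148) = (2*(-5)**2)*(10*148) = (2*25)*1480 = 50*1480 = 74000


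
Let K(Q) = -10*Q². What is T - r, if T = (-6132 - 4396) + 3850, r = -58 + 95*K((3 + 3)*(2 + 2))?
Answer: 540580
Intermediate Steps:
r = -547258 (r = -58 + 95*(-10*(2 + 2)²*(3 + 3)²) = -58 + 95*(-10*(6*4)²) = -58 + 95*(-10*24²) = -58 + 95*(-10*576) = -58 + 95*(-5760) = -58 - 547200 = -547258)
T = -6678 (T = -10528 + 3850 = -6678)
T - r = -6678 - 1*(-547258) = -6678 + 547258 = 540580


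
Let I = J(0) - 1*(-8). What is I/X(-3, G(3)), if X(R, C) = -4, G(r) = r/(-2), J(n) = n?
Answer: -2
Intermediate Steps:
G(r) = -r/2 (G(r) = r*(-½) = -r/2)
I = 8 (I = 0 - 1*(-8) = 0 + 8 = 8)
I/X(-3, G(3)) = 8/(-4) = -¼*8 = -2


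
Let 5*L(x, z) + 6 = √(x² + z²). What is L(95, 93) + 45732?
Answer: 228654/5 + √17674/5 ≈ 45757.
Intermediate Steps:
L(x, z) = -6/5 + √(x² + z²)/5
L(95, 93) + 45732 = (-6/5 + √(95² + 93²)/5) + 45732 = (-6/5 + √(9025 + 8649)/5) + 45732 = (-6/5 + √17674/5) + 45732 = 228654/5 + √17674/5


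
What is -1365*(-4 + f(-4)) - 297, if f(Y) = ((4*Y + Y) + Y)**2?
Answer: -781077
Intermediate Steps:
f(Y) = 36*Y**2 (f(Y) = (5*Y + Y)**2 = (6*Y)**2 = 36*Y**2)
-1365*(-4 + f(-4)) - 297 = -1365*(-4 + 36*(-4)**2) - 297 = -1365*(-4 + 36*16) - 297 = -1365*(-4 + 576) - 297 = -1365*572 - 297 = -455*1716 - 297 = -780780 - 297 = -781077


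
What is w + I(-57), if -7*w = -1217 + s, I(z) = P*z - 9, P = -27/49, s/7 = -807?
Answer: 49160/49 ≈ 1003.3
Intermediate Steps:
s = -5649 (s = 7*(-807) = -5649)
P = -27/49 (P = -27*1/49 = -27/49 ≈ -0.55102)
I(z) = -9 - 27*z/49 (I(z) = -27*z/49 - 9 = -9 - 27*z/49)
w = 6866/7 (w = -(-1217 - 5649)/7 = -1/7*(-6866) = 6866/7 ≈ 980.86)
w + I(-57) = 6866/7 + (-9 - 27/49*(-57)) = 6866/7 + (-9 + 1539/49) = 6866/7 + 1098/49 = 49160/49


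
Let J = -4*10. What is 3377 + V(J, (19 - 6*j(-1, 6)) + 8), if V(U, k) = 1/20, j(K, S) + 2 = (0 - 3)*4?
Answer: 67541/20 ≈ 3377.1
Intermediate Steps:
j(K, S) = -14 (j(K, S) = -2 + (0 - 3)*4 = -2 - 3*4 = -2 - 12 = -14)
J = -40
V(U, k) = 1/20
3377 + V(J, (19 - 6*j(-1, 6)) + 8) = 3377 + 1/20 = 67541/20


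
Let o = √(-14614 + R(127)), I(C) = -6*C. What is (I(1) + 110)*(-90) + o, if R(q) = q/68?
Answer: -9360 + 5*I*√675665/34 ≈ -9360.0 + 120.88*I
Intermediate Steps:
R(q) = q/68 (R(q) = q*(1/68) = q/68)
o = 5*I*√675665/34 (o = √(-14614 + (1/68)*127) = √(-14614 + 127/68) = √(-993625/68) = 5*I*√675665/34 ≈ 120.88*I)
(I(1) + 110)*(-90) + o = (-6*1 + 110)*(-90) + 5*I*√675665/34 = (-6 + 110)*(-90) + 5*I*√675665/34 = 104*(-90) + 5*I*√675665/34 = -9360 + 5*I*√675665/34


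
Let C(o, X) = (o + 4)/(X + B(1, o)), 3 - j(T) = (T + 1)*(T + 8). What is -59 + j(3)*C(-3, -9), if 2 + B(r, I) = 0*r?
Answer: -608/11 ≈ -55.273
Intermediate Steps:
j(T) = 3 - (1 + T)*(8 + T) (j(T) = 3 - (T + 1)*(T + 8) = 3 - (1 + T)*(8 + T))
B(r, I) = -2 (B(r, I) = -2 + 0*r = -2 + 0 = -2)
C(o, X) = (4 + o)/(-2 + X) (C(o, X) = (o + 4)/(X - 2) = (4 + o)/(-2 + X))
-59 + j(3)*C(-3, -9) = -59 + (-5 - 1*3**2 - 9*3)*((4 - 3)/(-2 - 9)) = -59 + (-5 - 1*9 - 27)*(1/(-11)) = -59 + (-5 - 9 - 27)*(-1/11*1) = -59 - 41*(-1/11) = -59 + 41/11 = -608/11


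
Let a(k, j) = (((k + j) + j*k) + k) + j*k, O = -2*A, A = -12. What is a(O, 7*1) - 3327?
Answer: -2936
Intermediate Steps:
O = 24 (O = -2*(-12) = 24)
a(k, j) = j + 2*k + 2*j*k (a(k, j) = (((j + k) + j*k) + k) + j*k = ((j + k + j*k) + k) + j*k = (j + 2*k + j*k) + j*k = j + 2*k + 2*j*k)
a(O, 7*1) - 3327 = (7*1 + 2*24 + 2*(7*1)*24) - 3327 = (7 + 48 + 2*7*24) - 3327 = (7 + 48 + 336) - 3327 = 391 - 3327 = -2936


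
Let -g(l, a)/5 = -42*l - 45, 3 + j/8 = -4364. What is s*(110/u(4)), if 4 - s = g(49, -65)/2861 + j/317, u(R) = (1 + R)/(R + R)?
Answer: 17643364464/906937 ≈ 19454.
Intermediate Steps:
j = -34936 (j = -24 + 8*(-4364) = -24 - 34912 = -34936)
u(R) = (1 + R)/(2*R) (u(R) = (1 + R)/((2*R)) = (1 + R)*(1/(2*R)) = (1 + R)/(2*R))
g(l, a) = 225 + 210*l (g(l, a) = -5*(-42*l - 45) = -5*(-45 - 42*l) = 225 + 210*l)
s = 100246389/906937 (s = 4 - ((225 + 210*49)/2861 - 34936/317) = 4 - ((225 + 10290)*(1/2861) - 34936*1/317) = 4 - (10515*(1/2861) - 34936/317) = 4 - (10515/2861 - 34936/317) = 4 - 1*(-96618641/906937) = 4 + 96618641/906937 = 100246389/906937 ≈ 110.53)
s*(110/u(4)) = 100246389*(110/(((1/2)*(1 + 4)/4)))/906937 = 100246389*(110/(((1/2)*(1/4)*5)))/906937 = 100246389*(110/(5/8))/906937 = 100246389*(110*(8/5))/906937 = (100246389/906937)*176 = 17643364464/906937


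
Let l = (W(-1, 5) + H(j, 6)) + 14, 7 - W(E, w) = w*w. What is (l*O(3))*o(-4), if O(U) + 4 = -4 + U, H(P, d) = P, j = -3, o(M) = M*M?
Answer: 560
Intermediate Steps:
o(M) = M²
W(E, w) = 7 - w² (W(E, w) = 7 - w*w = 7 - w²)
O(U) = -8 + U (O(U) = -4 + (-4 + U) = -8 + U)
l = -7 (l = ((7 - 1*5²) - 3) + 14 = ((7 - 1*25) - 3) + 14 = ((7 - 25) - 3) + 14 = (-18 - 3) + 14 = -21 + 14 = -7)
(l*O(3))*o(-4) = -7*(-8 + 3)*(-4)² = -7*(-5)*16 = 35*16 = 560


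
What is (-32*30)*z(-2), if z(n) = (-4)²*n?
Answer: 30720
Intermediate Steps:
z(n) = 16*n
(-32*30)*z(-2) = (-32*30)*(16*(-2)) = -960*(-32) = 30720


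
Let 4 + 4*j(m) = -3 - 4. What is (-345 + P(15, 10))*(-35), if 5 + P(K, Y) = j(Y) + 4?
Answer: 48825/4 ≈ 12206.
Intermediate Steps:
j(m) = -11/4 (j(m) = -1 + (-3 - 4)/4 = -1 + (1/4)*(-7) = -1 - 7/4 = -11/4)
P(K, Y) = -15/4 (P(K, Y) = -5 + (-11/4 + 4) = -5 + 5/4 = -15/4)
(-345 + P(15, 10))*(-35) = (-345 - 15/4)*(-35) = -1395/4*(-35) = 48825/4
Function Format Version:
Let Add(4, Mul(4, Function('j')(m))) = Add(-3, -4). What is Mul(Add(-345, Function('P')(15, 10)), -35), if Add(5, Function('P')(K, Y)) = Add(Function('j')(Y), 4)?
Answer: Rational(48825, 4) ≈ 12206.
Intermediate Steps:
Function('j')(m) = Rational(-11, 4) (Function('j')(m) = Add(-1, Mul(Rational(1, 4), Add(-3, -4))) = Add(-1, Mul(Rational(1, 4), -7)) = Add(-1, Rational(-7, 4)) = Rational(-11, 4))
Function('P')(K, Y) = Rational(-15, 4) (Function('P')(K, Y) = Add(-5, Add(Rational(-11, 4), 4)) = Add(-5, Rational(5, 4)) = Rational(-15, 4))
Mul(Add(-345, Function('P')(15, 10)), -35) = Mul(Add(-345, Rational(-15, 4)), -35) = Mul(Rational(-1395, 4), -35) = Rational(48825, 4)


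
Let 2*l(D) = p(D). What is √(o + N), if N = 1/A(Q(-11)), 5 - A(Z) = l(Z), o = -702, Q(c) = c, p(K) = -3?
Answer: 2*I*√29653/13 ≈ 26.492*I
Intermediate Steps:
l(D) = -3/2 (l(D) = (½)*(-3) = -3/2)
A(Z) = 13/2 (A(Z) = 5 - 1*(-3/2) = 5 + 3/2 = 13/2)
N = 2/13 (N = 1/(13/2) = 2/13 ≈ 0.15385)
√(o + N) = √(-702 + 2/13) = √(-9124/13) = 2*I*√29653/13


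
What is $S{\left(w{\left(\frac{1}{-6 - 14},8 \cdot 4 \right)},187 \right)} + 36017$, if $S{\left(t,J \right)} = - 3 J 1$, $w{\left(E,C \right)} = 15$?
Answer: $35456$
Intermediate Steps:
$S{\left(t,J \right)} = - 3 J$
$S{\left(w{\left(\frac{1}{-6 - 14},8 \cdot 4 \right)},187 \right)} + 36017 = \left(-3\right) 187 + 36017 = -561 + 36017 = 35456$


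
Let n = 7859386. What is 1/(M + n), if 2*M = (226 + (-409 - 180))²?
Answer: 2/15850541 ≈ 1.2618e-7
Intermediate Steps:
M = 131769/2 (M = (226 + (-409 - 180))²/2 = (226 - 589)²/2 = (½)*(-363)² = (½)*131769 = 131769/2 ≈ 65885.)
1/(M + n) = 1/(131769/2 + 7859386) = 1/(15850541/2) = 2/15850541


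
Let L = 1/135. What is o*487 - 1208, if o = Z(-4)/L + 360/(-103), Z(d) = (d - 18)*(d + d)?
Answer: 1191525616/103 ≈ 1.1568e+7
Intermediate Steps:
Z(d) = 2*d*(-18 + d) (Z(d) = (-18 + d)*(2*d) = 2*d*(-18 + d))
L = 1/135 ≈ 0.0074074
o = 2446920/103 (o = (2*(-4)*(-18 - 4))/(1/135) + 360/(-103) = (2*(-4)*(-22))*135 + 360*(-1/103) = 176*135 - 360/103 = 23760 - 360/103 = 2446920/103 ≈ 23757.)
o*487 - 1208 = (2446920/103)*487 - 1208 = 1191650040/103 - 1208 = 1191525616/103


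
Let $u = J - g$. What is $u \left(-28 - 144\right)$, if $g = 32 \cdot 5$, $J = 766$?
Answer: $-104232$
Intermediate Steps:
$g = 160$
$u = 606$ ($u = 766 - 160 = 606$)
$u \left(-28 - 144\right) = 606 \left(-28 - 144\right) = 606 \left(-172\right) = -104232$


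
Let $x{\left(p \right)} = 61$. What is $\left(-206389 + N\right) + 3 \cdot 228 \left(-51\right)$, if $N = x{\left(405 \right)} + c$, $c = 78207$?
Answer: $-163005$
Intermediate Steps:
$N = 78268$ ($N = 61 + 78207 = 78268$)
$\left(-206389 + N\right) + 3 \cdot 228 \left(-51\right) = \left(-206389 + 78268\right) + 3 \cdot 228 \left(-51\right) = -128121 + 684 \left(-51\right) = -128121 - 34884 = -163005$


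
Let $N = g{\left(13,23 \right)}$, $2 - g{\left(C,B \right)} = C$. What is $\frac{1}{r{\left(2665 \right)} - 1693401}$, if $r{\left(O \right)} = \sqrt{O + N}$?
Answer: $- \frac{1693401}{2867606944147} - \frac{\sqrt{2654}}{2867606944147} \approx -5.9055 \cdot 10^{-7}$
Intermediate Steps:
$g{\left(C,B \right)} = 2 - C$
$N = -11$ ($N = 2 - 13 = -11$)
$r{\left(O \right)} = \sqrt{-11 + O}$ ($r{\left(O \right)} = \sqrt{O - 11} = \sqrt{-11 + O}$)
$\frac{1}{r{\left(2665 \right)} - 1693401} = \frac{1}{\sqrt{-11 + 2665} - 1693401} = \frac{1}{\sqrt{2654} - 1693401} = \frac{1}{-1693401 + \sqrt{2654}}$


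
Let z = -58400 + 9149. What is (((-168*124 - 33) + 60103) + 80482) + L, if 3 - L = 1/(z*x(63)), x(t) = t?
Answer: 371478080800/3102813 ≈ 1.1972e+5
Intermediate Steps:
z = -49251
L = 9308440/3102813 (L = 3 - 1/((-49251)*63) = 3 - (-1)/(49251*63) = 3 - 1*(-1/3102813) = 3 + 1/3102813 = 9308440/3102813 ≈ 3.0000)
(((-168*124 - 33) + 60103) + 80482) + L = (((-168*124 - 33) + 60103) + 80482) + 9308440/3102813 = (((-20832 - 33) + 60103) + 80482) + 9308440/3102813 = ((-20865 + 60103) + 80482) + 9308440/3102813 = (39238 + 80482) + 9308440/3102813 = 119720 + 9308440/3102813 = 371478080800/3102813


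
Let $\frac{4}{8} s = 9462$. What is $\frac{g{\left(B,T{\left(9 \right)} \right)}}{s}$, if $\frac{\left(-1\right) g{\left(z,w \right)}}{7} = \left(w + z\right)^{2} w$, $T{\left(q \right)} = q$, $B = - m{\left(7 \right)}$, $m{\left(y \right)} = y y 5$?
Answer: $- \frac{292404}{1577} \approx -185.42$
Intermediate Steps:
$m{\left(y \right)} = 5 y^{2}$ ($m{\left(y \right)} = y^{2} \cdot 5 = 5 y^{2}$)
$B = -245$ ($B = - 5 \cdot 7^{2} = - 5 \cdot 49 = \left(-1\right) 245 = -245$)
$s = 18924$ ($s = 2 \cdot 9462 = 18924$)
$g{\left(z,w \right)} = - 7 w \left(w + z\right)^{2}$ ($g{\left(z,w \right)} = - 7 \left(w + z\right)^{2} w = - 7 w \left(w + z\right)^{2}$)
$\frac{g{\left(B,T{\left(9 \right)} \right)}}{s} = \frac{\left(-7\right) 9 \left(9 - 245\right)^{2}}{18924} = \left(-7\right) 9 \left(-236\right)^{2} \cdot \frac{1}{18924} = \left(-7\right) 9 \cdot 55696 \cdot \frac{1}{18924} = \left(-3508848\right) \frac{1}{18924} = - \frac{292404}{1577}$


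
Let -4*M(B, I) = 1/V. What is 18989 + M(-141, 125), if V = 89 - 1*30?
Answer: 4481403/236 ≈ 18989.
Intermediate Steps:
V = 59 (V = 89 - 30 = 59)
M(B, I) = -1/236 (M(B, I) = -1/4/59 = -1/4*1/59 = -1/236)
18989 + M(-141, 125) = 18989 - 1/236 = 4481403/236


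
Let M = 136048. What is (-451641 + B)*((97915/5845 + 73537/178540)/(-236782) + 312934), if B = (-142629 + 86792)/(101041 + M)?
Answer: -827992634473838771858678197001/5858415030493674740 ≈ -1.4133e+11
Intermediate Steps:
B = -55837/237089 (B = (-142629 + 86792)/(101041 + 136048) = -55837/237089 ≈ -0.23551)
(-451641 + B)*((97915/5845 + 73537/178540)/(-236782) + 312934) = (-451641 - 55837/237089)*((97915/5845 + 73537/178540)/(-236782) + 312934) = -107079168886*((97915*(1/5845) + 73537*(1/178540))*(-1/236782) + 312934)/237089 = -107079168886*((19583/1169 + 73537/178540)*(-1/236782) + 312934)/237089 = -107079168886*((3582313573/208713260)*(-1/236782) + 312934)/237089 = -107079168886*(-3582313573/49419543129320 + 312934)/237089 = -107079168886/237089*15465055306048311307/49419543129320 = -827992634473838771858678197001/5858415030493674740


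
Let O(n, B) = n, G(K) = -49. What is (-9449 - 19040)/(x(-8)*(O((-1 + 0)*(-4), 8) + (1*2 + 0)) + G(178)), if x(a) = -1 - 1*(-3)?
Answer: 28489/37 ≈ 769.97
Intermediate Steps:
x(a) = 2 (x(a) = -1 + 3 = 2)
(-9449 - 19040)/(x(-8)*(O((-1 + 0)*(-4), 8) + (1*2 + 0)) + G(178)) = (-9449 - 19040)/(2*((-1 + 0)*(-4) + (1*2 + 0)) - 49) = -28489/(2*(-1*(-4) + (2 + 0)) - 49) = -28489/(2*(4 + 2) - 49) = -28489/(2*6 - 49) = -28489/(12 - 49) = -28489/(-37) = -28489*(-1/37) = 28489/37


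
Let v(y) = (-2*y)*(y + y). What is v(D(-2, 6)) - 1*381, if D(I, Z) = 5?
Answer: -481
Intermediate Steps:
v(y) = -4*y**2 (v(y) = (-2*y)*(2*y) = -4*y**2)
v(D(-2, 6)) - 1*381 = -4*5**2 - 1*381 = -4*25 - 381 = -100 - 381 = -481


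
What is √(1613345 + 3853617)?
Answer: √5466962 ≈ 2338.2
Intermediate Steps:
√(1613345 + 3853617) = √5466962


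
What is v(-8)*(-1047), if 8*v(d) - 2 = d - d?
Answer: -1047/4 ≈ -261.75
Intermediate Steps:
v(d) = 1/4 (v(d) = 1/4 + (d - d)/8 = 1/4 + (1/8)*0 = 1/4 + 0 = 1/4)
v(-8)*(-1047) = (1/4)*(-1047) = -1047/4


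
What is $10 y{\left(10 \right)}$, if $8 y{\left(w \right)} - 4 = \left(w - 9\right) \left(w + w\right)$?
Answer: $30$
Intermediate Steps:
$y{\left(w \right)} = \frac{1}{2} + \frac{w \left(-9 + w\right)}{4}$ ($y{\left(w \right)} = \frac{1}{2} + \frac{\left(w - 9\right) \left(w + w\right)}{8} = \frac{1}{2} + \frac{\left(-9 + w\right) 2 w}{8} = \frac{1}{2} + \frac{2 w \left(-9 + w\right)}{8} = \frac{1}{2} + \frac{w \left(-9 + w\right)}{4}$)
$10 y{\left(10 \right)} = 10 \left(\frac{1}{2} - \frac{45}{2} + \frac{10^{2}}{4}\right) = 10 \left(\frac{1}{2} - \frac{45}{2} + \frac{1}{4} \cdot 100\right) = 10 \left(\frac{1}{2} - \frac{45}{2} + 25\right) = 10 \cdot 3 = 30$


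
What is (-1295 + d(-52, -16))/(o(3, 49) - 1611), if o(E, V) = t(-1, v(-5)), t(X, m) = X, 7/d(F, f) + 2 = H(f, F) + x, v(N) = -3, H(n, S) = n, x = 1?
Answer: 847/1054 ≈ 0.80361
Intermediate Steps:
d(F, f) = 7/(-1 + f) (d(F, f) = 7/(-2 + (f + 1)) = 7/(-2 + (1 + f)) = 7/(-1 + f))
o(E, V) = -1
(-1295 + d(-52, -16))/(o(3, 49) - 1611) = (-1295 + 7/(-1 - 16))/(-1 - 1611) = (-1295 + 7/(-17))/(-1612) = (-1295 + 7*(-1/17))*(-1/1612) = (-1295 - 7/17)*(-1/1612) = -22022/17*(-1/1612) = 847/1054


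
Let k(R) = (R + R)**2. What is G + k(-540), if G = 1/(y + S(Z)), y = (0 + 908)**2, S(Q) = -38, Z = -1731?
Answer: 961610486401/824426 ≈ 1.1664e+6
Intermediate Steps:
y = 824464 (y = 908**2 = 824464)
k(R) = 4*R**2 (k(R) = (2*R)**2 = 4*R**2)
G = 1/824426 (G = 1/(824464 - 38) = 1/824426 ≈ 1.2130e-6)
G + k(-540) = 1/824426 + 4*(-540)**2 = 1/824426 + 4*291600 = 1/824426 + 1166400 = 961610486401/824426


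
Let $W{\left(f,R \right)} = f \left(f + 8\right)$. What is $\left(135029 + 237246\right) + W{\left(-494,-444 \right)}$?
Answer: $612359$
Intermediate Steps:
$W{\left(f,R \right)} = f \left(8 + f\right)$
$\left(135029 + 237246\right) + W{\left(-494,-444 \right)} = \left(135029 + 237246\right) - 494 \left(8 - 494\right) = 372275 - -240084 = 372275 + 240084 = 612359$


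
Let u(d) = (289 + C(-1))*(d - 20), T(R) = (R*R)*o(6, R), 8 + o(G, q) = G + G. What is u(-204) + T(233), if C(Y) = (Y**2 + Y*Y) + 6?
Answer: 150628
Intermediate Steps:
C(Y) = 6 + 2*Y**2 (C(Y) = (Y**2 + Y**2) + 6 = 2*Y**2 + 6 = 6 + 2*Y**2)
o(G, q) = -8 + 2*G (o(G, q) = -8 + (G + G) = -8 + 2*G)
T(R) = 4*R**2 (T(R) = (R*R)*(-8 + 2*6) = R**2*(-8 + 12) = R**2*4 = 4*R**2)
u(d) = -5940 + 297*d (u(d) = (289 + (6 + 2*(-1)**2))*(d - 20) = (289 + (6 + 2*1))*(-20 + d) = (289 + (6 + 2))*(-20 + d) = (289 + 8)*(-20 + d) = 297*(-20 + d) = -5940 + 297*d)
u(-204) + T(233) = (-5940 + 297*(-204)) + 4*233**2 = (-5940 - 60588) + 4*54289 = -66528 + 217156 = 150628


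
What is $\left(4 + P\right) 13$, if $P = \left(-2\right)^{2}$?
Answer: $104$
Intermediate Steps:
$P = 4$
$\left(4 + P\right) 13 = \left(4 + 4\right) 13 = 8 \cdot 13 = 104$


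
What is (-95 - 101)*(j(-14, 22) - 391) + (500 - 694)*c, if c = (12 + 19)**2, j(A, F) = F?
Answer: -114110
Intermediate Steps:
c = 961 (c = 31**2 = 961)
(-95 - 101)*(j(-14, 22) - 391) + (500 - 694)*c = (-95 - 101)*(22 - 391) + (500 - 694)*961 = -196*(-369) - 194*961 = 72324 - 186434 = -114110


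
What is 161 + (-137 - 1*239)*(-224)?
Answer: 84385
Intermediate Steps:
161 + (-137 - 1*239)*(-224) = 161 + (-137 - 239)*(-224) = 161 - 376*(-224) = 161 + 84224 = 84385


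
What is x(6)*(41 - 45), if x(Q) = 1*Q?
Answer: -24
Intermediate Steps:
x(Q) = Q
x(6)*(41 - 45) = 6*(41 - 45) = 6*(-4) = -24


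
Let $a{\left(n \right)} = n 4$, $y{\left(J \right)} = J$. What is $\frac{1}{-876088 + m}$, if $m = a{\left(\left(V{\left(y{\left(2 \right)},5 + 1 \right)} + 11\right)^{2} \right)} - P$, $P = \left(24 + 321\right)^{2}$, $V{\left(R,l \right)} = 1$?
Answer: $- \frac{1}{994537} \approx -1.0055 \cdot 10^{-6}$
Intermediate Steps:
$a{\left(n \right)} = 4 n$
$P = 119025$ ($P = 345^{2} = 119025$)
$m = -118449$ ($m = 4 \left(1 + 11\right)^{2} - 119025 = 4 \cdot 12^{2} - 119025 = 4 \cdot 144 - 119025 = 576 - 119025 = -118449$)
$\frac{1}{-876088 + m} = \frac{1}{-876088 - 118449} = \frac{1}{-994537} = - \frac{1}{994537}$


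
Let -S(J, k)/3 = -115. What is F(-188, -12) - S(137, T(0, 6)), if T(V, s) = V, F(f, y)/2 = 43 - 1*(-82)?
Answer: -95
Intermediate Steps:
F(f, y) = 250 (F(f, y) = 2*(43 - 1*(-82)) = 2*(43 + 82) = 2*125 = 250)
S(J, k) = 345 (S(J, k) = -3*(-115) = 345)
F(-188, -12) - S(137, T(0, 6)) = 250 - 1*345 = 250 - 345 = -95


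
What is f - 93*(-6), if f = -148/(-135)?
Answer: 75478/135 ≈ 559.10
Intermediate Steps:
f = 148/135 (f = -148*(-1/135) = 148/135 ≈ 1.0963)
f - 93*(-6) = 148/135 - 93*(-6) = 148/135 + 558 = 75478/135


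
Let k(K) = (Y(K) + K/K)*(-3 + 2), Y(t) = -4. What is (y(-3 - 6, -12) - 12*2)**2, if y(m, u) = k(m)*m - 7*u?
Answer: 1089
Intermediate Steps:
k(K) = 3 (k(K) = (-4 + K/K)*(-3 + 2) = (-4 + 1)*(-1) = -3*(-1) = 3)
y(m, u) = -7*u + 3*m (y(m, u) = 3*m - 7*u = -7*u + 3*m)
(y(-3 - 6, -12) - 12*2)**2 = ((-7*(-12) + 3*(-3 - 6)) - 12*2)**2 = ((84 + 3*(-9)) - 24)**2 = ((84 - 27) - 24)**2 = (57 - 24)**2 = 33**2 = 1089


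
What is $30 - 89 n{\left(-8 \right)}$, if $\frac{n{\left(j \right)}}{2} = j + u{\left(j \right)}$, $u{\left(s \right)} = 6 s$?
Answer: $9998$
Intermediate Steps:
$n{\left(j \right)} = 14 j$ ($n{\left(j \right)} = 2 \left(j + 6 j\right) = 2 \cdot 7 j = 14 j$)
$30 - 89 n{\left(-8 \right)} = 30 - 89 \cdot 14 \left(-8\right) = 30 - -9968 = 30 + 9968 = 9998$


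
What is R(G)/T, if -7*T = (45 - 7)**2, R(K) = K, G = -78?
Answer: 273/722 ≈ 0.37812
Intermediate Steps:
T = -1444/7 (T = -(45 - 7)**2/7 = -1/7*38**2 = -1/7*1444 = -1444/7 ≈ -206.29)
R(G)/T = -78/(-1444/7) = -78*(-7/1444) = 273/722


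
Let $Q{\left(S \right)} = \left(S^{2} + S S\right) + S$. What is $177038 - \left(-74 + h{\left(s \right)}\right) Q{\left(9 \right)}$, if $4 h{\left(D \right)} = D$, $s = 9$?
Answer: $\frac{757229}{4} \approx 1.8931 \cdot 10^{5}$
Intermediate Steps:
$Q{\left(S \right)} = S + 2 S^{2}$ ($Q{\left(S \right)} = \left(S^{2} + S^{2}\right) + S = 2 S^{2} + S = S + 2 S^{2}$)
$h{\left(D \right)} = \frac{D}{4}$
$177038 - \left(-74 + h{\left(s \right)}\right) Q{\left(9 \right)} = 177038 - \left(-74 + \frac{1}{4} \cdot 9\right) 9 \left(1 + 2 \cdot 9\right) = 177038 - \left(-74 + \frac{9}{4}\right) 9 \left(1 + 18\right) = 177038 - - \frac{287 \cdot 9 \cdot 19}{4} = 177038 - \left(- \frac{287}{4}\right) 171 = 177038 - - \frac{49077}{4} = 177038 + \frac{49077}{4} = \frac{757229}{4}$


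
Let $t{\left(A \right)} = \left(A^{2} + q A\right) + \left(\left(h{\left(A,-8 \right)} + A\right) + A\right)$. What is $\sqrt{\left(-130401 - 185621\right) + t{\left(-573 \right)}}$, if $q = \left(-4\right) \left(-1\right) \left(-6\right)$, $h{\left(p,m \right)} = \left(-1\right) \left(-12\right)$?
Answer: $5 \sqrt{997} \approx 157.88$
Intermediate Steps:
$h{\left(p,m \right)} = 12$
$q = -24$ ($q = 4 \left(-6\right) = -24$)
$t{\left(A \right)} = 12 + A^{2} - 22 A$ ($t{\left(A \right)} = \left(A^{2} - 24 A\right) + \left(\left(12 + A\right) + A\right) = \left(A^{2} - 24 A\right) + \left(12 + 2 A\right) = 12 + A^{2} - 22 A$)
$\sqrt{\left(-130401 - 185621\right) + t{\left(-573 \right)}} = \sqrt{\left(-130401 - 185621\right) + \left(12 + \left(-573\right)^{2} - -12606\right)} = \sqrt{-316022 + \left(12 + 328329 + 12606\right)} = \sqrt{-316022 + 340947} = \sqrt{24925} = 5 \sqrt{997}$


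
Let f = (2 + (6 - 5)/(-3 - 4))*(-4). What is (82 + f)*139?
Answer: 72558/7 ≈ 10365.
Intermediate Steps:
f = -52/7 (f = (2 + 1/(-7))*(-4) = (2 + 1*(-⅐))*(-4) = (2 - ⅐)*(-4) = (13/7)*(-4) = -52/7 ≈ -7.4286)
(82 + f)*139 = (82 - 52/7)*139 = (522/7)*139 = 72558/7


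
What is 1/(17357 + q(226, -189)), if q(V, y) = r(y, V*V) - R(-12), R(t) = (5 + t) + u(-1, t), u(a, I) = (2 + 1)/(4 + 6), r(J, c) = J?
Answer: 10/171747 ≈ 5.8225e-5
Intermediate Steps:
u(a, I) = 3/10
R(t) = 53/10 + t (R(t) = (5 + t) + 3/10 = 53/10 + t)
q(V, y) = 67/10 + y (q(V, y) = y - (53/10 - 12) = y - 1*(-67/10) = y + 67/10 = 67/10 + y)
1/(17357 + q(226, -189)) = 1/(17357 + (67/10 - 189)) = 1/(17357 - 1823/10) = 1/(171747/10) = 10/171747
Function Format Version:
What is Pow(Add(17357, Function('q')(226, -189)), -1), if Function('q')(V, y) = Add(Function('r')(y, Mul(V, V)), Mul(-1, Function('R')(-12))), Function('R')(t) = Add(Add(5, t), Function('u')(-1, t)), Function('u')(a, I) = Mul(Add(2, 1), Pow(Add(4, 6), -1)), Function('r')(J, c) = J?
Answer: Rational(10, 171747) ≈ 5.8225e-5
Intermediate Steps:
Function('u')(a, I) = Rational(3, 10) (Function('u')(a, I) = Mul(3, Pow(10, -1)) = Mul(3, Rational(1, 10)) = Rational(3, 10))
Function('R')(t) = Add(Rational(53, 10), t) (Function('R')(t) = Add(Add(5, t), Rational(3, 10)) = Add(Rational(53, 10), t))
Function('q')(V, y) = Add(Rational(67, 10), y) (Function('q')(V, y) = Add(y, Mul(-1, Add(Rational(53, 10), -12))) = Add(y, Mul(-1, Rational(-67, 10))) = Add(y, Rational(67, 10)) = Add(Rational(67, 10), y))
Pow(Add(17357, Function('q')(226, -189)), -1) = Pow(Add(17357, Add(Rational(67, 10), -189)), -1) = Pow(Add(17357, Rational(-1823, 10)), -1) = Pow(Rational(171747, 10), -1) = Rational(10, 171747)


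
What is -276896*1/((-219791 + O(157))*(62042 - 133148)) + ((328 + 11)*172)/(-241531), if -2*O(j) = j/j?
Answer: -21193793729876/87785253039183 ≈ -0.24143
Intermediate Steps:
O(j) = -1/2 (O(j) = -j/(2*j) = -1/2*1 = -1/2)
-276896*1/((-219791 + O(157))*(62042 - 133148)) + ((328 + 11)*172)/(-241531) = -276896*1/((-219791 - 1/2)*(62042 - 133148)) + ((328 + 11)*172)/(-241531) = -276896/((-71106*(-439583/2))) + (339*172)*(-1/241531) = -276896/15628494399 + 58308*(-1/241531) = -276896*1/15628494399 - 1356/5617 = -276896/15628494399 - 1356/5617 = -21193793729876/87785253039183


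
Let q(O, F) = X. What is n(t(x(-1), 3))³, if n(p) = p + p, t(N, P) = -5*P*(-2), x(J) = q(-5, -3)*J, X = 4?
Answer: 216000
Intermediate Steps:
q(O, F) = 4
x(J) = 4*J
t(N, P) = 10*P
n(p) = 2*p
n(t(x(-1), 3))³ = (2*(10*3))³ = (2*30)³ = 60³ = 216000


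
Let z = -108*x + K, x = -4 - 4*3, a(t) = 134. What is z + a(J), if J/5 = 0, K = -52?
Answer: 1810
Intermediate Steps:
J = 0 (J = 5*0 = 0)
x = -16 (x = -4 - 12 = -16)
z = 1676 (z = -108*(-16) - 52 = 1728 - 52 = 1676)
z + a(J) = 1676 + 134 = 1810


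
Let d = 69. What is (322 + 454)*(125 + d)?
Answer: 150544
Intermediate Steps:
(322 + 454)*(125 + d) = (322 + 454)*(125 + 69) = 776*194 = 150544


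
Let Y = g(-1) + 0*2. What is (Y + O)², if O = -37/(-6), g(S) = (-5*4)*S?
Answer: 24649/36 ≈ 684.69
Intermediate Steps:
g(S) = -20*S
O = 37/6 (O = -37*(-⅙) = 37/6 ≈ 6.1667)
Y = 20 (Y = -20*(-1) + 0*2 = 20 + 0 = 20)
(Y + O)² = (20 + 37/6)² = (157/6)² = 24649/36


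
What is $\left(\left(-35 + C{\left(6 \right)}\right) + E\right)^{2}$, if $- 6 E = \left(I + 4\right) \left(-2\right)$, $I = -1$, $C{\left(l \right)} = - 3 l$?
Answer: $2704$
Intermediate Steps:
$E = 1$ ($E = - \frac{\left(-1 + 4\right) \left(-2\right)}{6} = - \frac{3 \left(-2\right)}{6} = \left(- \frac{1}{6}\right) \left(-6\right) = 1$)
$\left(\left(-35 + C{\left(6 \right)}\right) + E\right)^{2} = \left(\left(-35 - 18\right) + 1\right)^{2} = \left(-53 + 1\right)^{2} = \left(-52\right)^{2} = 2704$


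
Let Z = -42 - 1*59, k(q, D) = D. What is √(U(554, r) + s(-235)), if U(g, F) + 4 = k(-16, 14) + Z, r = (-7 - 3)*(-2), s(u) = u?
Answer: I*√326 ≈ 18.055*I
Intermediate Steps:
Z = -101 (Z = -42 - 59 = -101)
r = 20 (r = -10*(-2) = 20)
U(g, F) = -91 (U(g, F) = -4 + (14 - 101) = -4 - 87 = -91)
√(U(554, r) + s(-235)) = √(-91 - 235) = √(-326) = I*√326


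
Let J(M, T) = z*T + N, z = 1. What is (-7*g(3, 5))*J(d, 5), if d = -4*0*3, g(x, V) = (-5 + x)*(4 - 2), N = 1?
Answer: 168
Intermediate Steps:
g(x, V) = -10 + 2*x (g(x, V) = (-5 + x)*2 = -10 + 2*x)
d = 0 (d = 0*3 = 0)
J(M, T) = 1 + T (J(M, T) = 1*T + 1 = T + 1 = 1 + T)
(-7*g(3, 5))*J(d, 5) = (-7*(-10 + 2*3))*(1 + 5) = -7*(-10 + 6)*6 = -7*(-4)*6 = 28*6 = 168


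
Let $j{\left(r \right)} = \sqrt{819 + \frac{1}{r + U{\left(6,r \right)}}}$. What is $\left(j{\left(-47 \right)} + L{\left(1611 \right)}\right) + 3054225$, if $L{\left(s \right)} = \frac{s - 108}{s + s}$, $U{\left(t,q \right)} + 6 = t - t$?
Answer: $\frac{1093412717}{358} + \frac{\sqrt{2300518}}{53} \approx 3.0543 \cdot 10^{6}$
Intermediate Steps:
$U{\left(t,q \right)} = -6$ ($U{\left(t,q \right)} = -6 + \left(t - t\right) = -6 + 0 = -6$)
$j{\left(r \right)} = \sqrt{819 + \frac{1}{-6 + r}}$ ($j{\left(r \right)} = \sqrt{819 + \frac{1}{r - 6}} = \sqrt{819 + \frac{1}{-6 + r}}$)
$L{\left(s \right)} = \frac{-108 + s}{2 s}$
$\left(j{\left(-47 \right)} + L{\left(1611 \right)}\right) + 3054225 = \left(\sqrt{\frac{-4913 + 819 \left(-47\right)}{-6 - 47}} + \frac{-108 + 1611}{2 \cdot 1611}\right) + 3054225 = \left(\sqrt{\frac{-4913 - 38493}{-53}} + \frac{1}{2} \cdot \frac{1}{1611} \cdot 1503\right) + 3054225 = \left(\sqrt{\left(- \frac{1}{53}\right) \left(-43406\right)} + \frac{167}{358}\right) + 3054225 = \left(\sqrt{\frac{43406}{53}} + \frac{167}{358}\right) + 3054225 = \left(\frac{\sqrt{2300518}}{53} + \frac{167}{358}\right) + 3054225 = \left(\frac{167}{358} + \frac{\sqrt{2300518}}{53}\right) + 3054225 = \frac{1093412717}{358} + \frac{\sqrt{2300518}}{53}$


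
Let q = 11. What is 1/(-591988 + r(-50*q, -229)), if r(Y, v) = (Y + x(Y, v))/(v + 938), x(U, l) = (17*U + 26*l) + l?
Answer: -709/419735575 ≈ -1.6892e-6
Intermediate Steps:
x(U, l) = 17*U + 27*l
r(Y, v) = (18*Y + 27*v)/(938 + v) (r(Y, v) = (Y + (17*Y + 27*v))/(v + 938) = (18*Y + 27*v)/(938 + v))
1/(-591988 + r(-50*q, -229)) = 1/(-591988 + 9*(2*(-50*11) + 3*(-229))/(938 - 229)) = 1/(-591988 + 9*(2*(-550) - 687)/709) = 1/(-591988 + 9*(1/709)*(-1100 - 687)) = 1/(-591988 + 9*(1/709)*(-1787)) = 1/(-591988 - 16083/709) = 1/(-419735575/709) = -709/419735575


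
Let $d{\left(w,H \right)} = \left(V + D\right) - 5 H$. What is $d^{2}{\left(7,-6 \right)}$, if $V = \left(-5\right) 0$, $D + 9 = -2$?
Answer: $361$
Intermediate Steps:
$D = -11$ ($D = -9 - 2 = -11$)
$V = 0$
$d{\left(w,H \right)} = -11 - 5 H$ ($d{\left(w,H \right)} = \left(0 - 11\right) - 5 H = -11 - 5 H$)
$d^{2}{\left(7,-6 \right)} = \left(-11 - -30\right)^{2} = \left(-11 + 30\right)^{2} = 19^{2} = 361$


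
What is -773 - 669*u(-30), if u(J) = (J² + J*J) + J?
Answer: -1184903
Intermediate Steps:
u(J) = J + 2*J² (u(J) = (J² + J²) + J = 2*J² + J = J + 2*J²)
-773 - 669*u(-30) = -773 - (-20070)*(1 + 2*(-30)) = -773 - (-20070)*(1 - 60) = -773 - (-20070)*(-59) = -773 - 669*1770 = -773 - 1184130 = -1184903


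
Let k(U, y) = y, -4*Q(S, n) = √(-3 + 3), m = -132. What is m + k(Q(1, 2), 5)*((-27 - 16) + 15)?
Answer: -272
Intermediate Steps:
Q(S, n) = 0 (Q(S, n) = -√(-3 + 3)/4 = -√0/4 = -¼*0 = 0)
m + k(Q(1, 2), 5)*((-27 - 16) + 15) = -132 + 5*((-27 - 16) + 15) = -132 + 5*(-43 + 15) = -132 + 5*(-28) = -132 - 140 = -272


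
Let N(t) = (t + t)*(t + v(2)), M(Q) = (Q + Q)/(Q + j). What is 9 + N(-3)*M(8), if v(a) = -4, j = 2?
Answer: 381/5 ≈ 76.200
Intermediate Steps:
M(Q) = 2*Q/(2 + Q) (M(Q) = (Q + Q)/(Q + 2) = (2*Q)/(2 + Q) = 2*Q/(2 + Q))
N(t) = 2*t*(-4 + t) (N(t) = (t + t)*(t - 4) = (2*t)*(-4 + t) = 2*t*(-4 + t))
9 + N(-3)*M(8) = 9 + (2*(-3)*(-4 - 3))*(2*8/(2 + 8)) = 9 + (2*(-3)*(-7))*(2*8/10) = 9 + 42*(2*8*(⅒)) = 9 + 42*(8/5) = 9 + 336/5 = 381/5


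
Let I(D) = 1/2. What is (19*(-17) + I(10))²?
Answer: 416025/4 ≈ 1.0401e+5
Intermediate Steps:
I(D) = ½
(19*(-17) + I(10))² = (19*(-17) + ½)² = (-323 + ½)² = (-645/2)² = 416025/4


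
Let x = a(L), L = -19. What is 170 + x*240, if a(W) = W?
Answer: -4390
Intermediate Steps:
x = -19
170 + x*240 = 170 - 19*240 = 170 - 4560 = -4390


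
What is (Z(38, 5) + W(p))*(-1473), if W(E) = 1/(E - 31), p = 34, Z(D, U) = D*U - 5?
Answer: -272996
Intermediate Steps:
Z(D, U) = -5 + D*U
W(E) = 1/(-31 + E)
(Z(38, 5) + W(p))*(-1473) = ((-5 + 38*5) + 1/(-31 + 34))*(-1473) = ((-5 + 190) + 1/3)*(-1473) = (185 + ⅓)*(-1473) = (556/3)*(-1473) = -272996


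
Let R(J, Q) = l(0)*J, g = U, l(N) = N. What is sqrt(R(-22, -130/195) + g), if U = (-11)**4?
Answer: 121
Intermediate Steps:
U = 14641
g = 14641
R(J, Q) = 0 (R(J, Q) = 0*J = 0)
sqrt(R(-22, -130/195) + g) = sqrt(0 + 14641) = sqrt(14641) = 121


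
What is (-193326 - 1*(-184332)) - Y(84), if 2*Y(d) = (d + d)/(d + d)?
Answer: -17989/2 ≈ -8994.5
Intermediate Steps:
Y(d) = 1/2 (Y(d) = ((d + d)/(d + d))/2 = ((2*d)/((2*d)))/2 = ((2*d)*(1/(2*d)))/2 = (1/2)*1 = 1/2)
(-193326 - 1*(-184332)) - Y(84) = (-193326 - 1*(-184332)) - 1*1/2 = (-193326 + 184332) - 1/2 = -8994 - 1/2 = -17989/2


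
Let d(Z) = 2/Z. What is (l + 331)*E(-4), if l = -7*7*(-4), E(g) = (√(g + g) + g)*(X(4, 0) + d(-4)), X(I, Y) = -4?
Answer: 9486 - 4743*I*√2 ≈ 9486.0 - 6707.6*I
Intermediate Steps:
E(g) = -9*g/2 - 9*√2*√g/2 (E(g) = (√(g + g) + g)*(-4 + 2/(-4)) = (√(2*g) + g)*(-4 + 2*(-¼)) = (√2*√g + g)*(-4 - ½) = (g + √2*√g)*(-9/2) = -9*g/2 - 9*√2*√g/2)
l = 196 (l = -49*(-4) = 196)
(l + 331)*E(-4) = (196 + 331)*(-9/2*(-4) - 9*√2*√(-4)/2) = 527*(18 - 9*√2*2*I/2) = 527*(18 - 9*I*√2) = 9486 - 4743*I*√2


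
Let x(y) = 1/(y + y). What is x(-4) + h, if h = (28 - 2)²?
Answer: 5407/8 ≈ 675.88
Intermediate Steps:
x(y) = 1/(2*y)
h = 676 (h = 26² = 676)
x(-4) + h = (½)/(-4) + 676 = (½)*(-¼) + 676 = -⅛ + 676 = 5407/8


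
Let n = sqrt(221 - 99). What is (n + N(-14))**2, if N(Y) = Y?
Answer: (14 - sqrt(122))**2 ≈ 8.7299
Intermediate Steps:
n = sqrt(122) ≈ 11.045
(n + N(-14))**2 = (sqrt(122) - 14)**2 = (-14 + sqrt(122))**2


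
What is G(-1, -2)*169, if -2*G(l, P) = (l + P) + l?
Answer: 338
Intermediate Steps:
G(l, P) = -l - P/2 (G(l, P) = -((l + P) + l)/2 = -((P + l) + l)/2 = -(P + 2*l)/2 = -l - P/2)
G(-1, -2)*169 = (-1*(-1) - ½*(-2))*169 = (1 + 1)*169 = 2*169 = 338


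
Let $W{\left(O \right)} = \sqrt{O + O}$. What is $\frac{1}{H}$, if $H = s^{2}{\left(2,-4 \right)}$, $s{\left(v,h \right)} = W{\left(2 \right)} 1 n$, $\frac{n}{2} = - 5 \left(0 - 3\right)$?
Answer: $\frac{1}{3600} \approx 0.00027778$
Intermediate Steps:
$n = 30$ ($n = 2 \left(- 5 \left(0 - 3\right)\right) = 2 \left(\left(-5\right) \left(-3\right)\right) = 2 \cdot 15 = 30$)
$W{\left(O \right)} = \sqrt{2} \sqrt{O}$ ($W{\left(O \right)} = \sqrt{2 O} = \sqrt{2} \sqrt{O}$)
$s{\left(v,h \right)} = 60$ ($s{\left(v,h \right)} = \sqrt{2} \sqrt{2} \cdot 1 \cdot 30 = 2 \cdot 1 \cdot 30 = 2 \cdot 30 = 60$)
$H = 3600$ ($H = 60^{2} = 3600$)
$\frac{1}{H} = \frac{1}{3600}$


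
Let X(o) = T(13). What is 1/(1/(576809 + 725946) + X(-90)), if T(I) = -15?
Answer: -1302755/19541324 ≈ -0.066667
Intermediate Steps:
X(o) = -15
1/(1/(576809 + 725946) + X(-90)) = 1/(1/(576809 + 725946) - 15) = 1/(1/1302755 - 15) = 1/(-19541324/1302755) = -1302755/19541324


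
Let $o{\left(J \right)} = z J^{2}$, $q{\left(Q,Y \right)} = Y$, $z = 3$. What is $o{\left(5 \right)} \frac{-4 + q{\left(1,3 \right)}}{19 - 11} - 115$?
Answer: $- \frac{995}{8} \approx -124.38$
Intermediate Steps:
$o{\left(J \right)} = 3 J^{2}$
$o{\left(5 \right)} \frac{-4 + q{\left(1,3 \right)}}{19 - 11} - 115 = 3 \cdot 5^{2} \frac{-4 + 3}{19 - 11} - 115 = 3 \cdot 25 \left(- \frac{1}{8}\right) - 115 = 75 \left(\left(-1\right) \frac{1}{8}\right) - 115 = 75 \left(- \frac{1}{8}\right) - 115 = - \frac{75}{8} - 115 = - \frac{995}{8}$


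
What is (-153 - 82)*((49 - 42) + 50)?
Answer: -13395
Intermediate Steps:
(-153 - 82)*((49 - 42) + 50) = -235*(7 + 50) = -235*57 = -13395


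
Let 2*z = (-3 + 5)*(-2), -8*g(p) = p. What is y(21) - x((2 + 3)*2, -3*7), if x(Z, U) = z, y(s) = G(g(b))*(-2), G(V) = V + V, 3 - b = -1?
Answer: 4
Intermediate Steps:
b = 4 (b = 3 - 1*(-1) = 3 + 1 = 4)
g(p) = -p/8
G(V) = 2*V
y(s) = 2 (y(s) = (2*(-⅛*4))*(-2) = (2*(-½))*(-2) = -1*(-2) = 2)
z = -2 (z = ((-3 + 5)*(-2))/2 = (2*(-2))/2 = (½)*(-4) = -2)
x(Z, U) = -2
y(21) - x((2 + 3)*2, -3*7) = 2 - 1*(-2) = 2 + 2 = 4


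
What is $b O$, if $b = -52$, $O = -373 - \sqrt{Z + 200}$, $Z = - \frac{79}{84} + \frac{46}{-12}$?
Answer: $19396 + \frac{598 \sqrt{651}}{21} \approx 20123.0$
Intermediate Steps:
$Z = - \frac{401}{84}$ ($Z = \left(-79\right) \frac{1}{84} + 46 \left(- \frac{1}{12}\right) = - \frac{79}{84} - \frac{23}{6} = - \frac{401}{84} \approx -4.7738$)
$O = -373 - \frac{23 \sqrt{651}}{42}$ ($O = -373 - \sqrt{- \frac{401}{84} + 200} = -373 - \sqrt{\frac{16399}{84}} = -373 - \frac{23 \sqrt{651}}{42} \approx -386.97$)
$b O = - 52 \left(-373 - \frac{23 \sqrt{651}}{42}\right) = 19396 + \frac{598 \sqrt{651}}{21}$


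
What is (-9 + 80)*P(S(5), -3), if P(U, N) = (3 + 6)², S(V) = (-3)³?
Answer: 5751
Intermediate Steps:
S(V) = -27
P(U, N) = 81 (P(U, N) = 9² = 81)
(-9 + 80)*P(S(5), -3) = (-9 + 80)*81 = 71*81 = 5751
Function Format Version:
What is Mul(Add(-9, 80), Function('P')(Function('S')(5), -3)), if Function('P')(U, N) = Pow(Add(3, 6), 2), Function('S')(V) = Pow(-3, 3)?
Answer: 5751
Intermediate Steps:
Function('S')(V) = -27
Function('P')(U, N) = 81 (Function('P')(U, N) = Pow(9, 2) = 81)
Mul(Add(-9, 80), Function('P')(Function('S')(5), -3)) = Mul(Add(-9, 80), 81) = Mul(71, 81) = 5751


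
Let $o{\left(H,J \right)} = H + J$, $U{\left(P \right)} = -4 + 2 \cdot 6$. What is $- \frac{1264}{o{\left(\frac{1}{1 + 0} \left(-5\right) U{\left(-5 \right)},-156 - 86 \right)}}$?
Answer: $\frac{632}{141} \approx 4.4823$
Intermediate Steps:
$U{\left(P \right)} = 8$ ($U{\left(P \right)} = -4 + 12 = 8$)
$- \frac{1264}{o{\left(\frac{1}{1 + 0} \left(-5\right) U{\left(-5 \right)},-156 - 86 \right)}} = - \frac{1264}{\frac{1}{1 + 0} \left(-5\right) 8 - 242} = - \frac{1264}{1^{-1} \left(-5\right) 8 - 242} = - \frac{1264}{1 \left(-5\right) 8 - 242} = - \frac{1264}{\left(-5\right) 8 - 242} = - \frac{1264}{-40 - 242} = - \frac{1264}{-282} = \left(-1264\right) \left(- \frac{1}{282}\right) = \frac{632}{141}$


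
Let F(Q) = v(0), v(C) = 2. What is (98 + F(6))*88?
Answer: 8800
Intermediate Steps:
F(Q) = 2
(98 + F(6))*88 = (98 + 2)*88 = 100*88 = 8800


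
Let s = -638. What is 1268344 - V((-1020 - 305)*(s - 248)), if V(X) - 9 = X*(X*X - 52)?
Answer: -1617889291342561265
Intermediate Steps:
V(X) = 9 + X*(-52 + X**2) (V(X) = 9 + X*(X*X - 52) = 9 + X*(X**2 - 52) = 9 + X*(-52 + X**2))
1268344 - V((-1020 - 305)*(s - 248)) = 1268344 - (9 + ((-1020 - 305)*(-638 - 248))**3 - 52*(-1020 - 305)*(-638 - 248)) = 1268344 - (9 + (-1325*(-886))**3 - (-68900)*(-886)) = 1268344 - (9 + 1173950**3 - 52*1173950) = 1268344 - (9 + 1617889291404875000 - 61045400) = 1268344 - 1*1617889291343829609 = 1268344 - 1617889291343829609 = -1617889291342561265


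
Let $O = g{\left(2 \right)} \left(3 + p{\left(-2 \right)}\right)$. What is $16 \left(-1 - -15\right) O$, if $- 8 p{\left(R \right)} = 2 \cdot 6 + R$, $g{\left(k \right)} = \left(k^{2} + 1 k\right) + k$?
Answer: $3136$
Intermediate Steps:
$g{\left(k \right)} = k^{2} + 2 k$ ($g{\left(k \right)} = \left(k^{2} + k\right) + k = \left(k + k^{2}\right) + k = k^{2} + 2 k$)
$p{\left(R \right)} = - \frac{3}{2} - \frac{R}{8}$ ($p{\left(R \right)} = - \frac{2 \cdot 6 + R}{8} = - \frac{12 + R}{8} = - \frac{3}{2} - \frac{R}{8}$)
$O = 14$ ($O = 2 \left(2 + 2\right) \left(3 - \frac{5}{4}\right) = 2 \cdot 4 \left(3 + \left(- \frac{3}{2} + \frac{1}{4}\right)\right) = 8 \left(3 - \frac{5}{4}\right) = 8 \cdot \frac{7}{4} = 14$)
$16 \left(-1 - -15\right) O = 16 \left(-1 - -15\right) 14 = 16 \left(-1 + 15\right) 14 = 16 \cdot 14 \cdot 14 = 224 \cdot 14 = 3136$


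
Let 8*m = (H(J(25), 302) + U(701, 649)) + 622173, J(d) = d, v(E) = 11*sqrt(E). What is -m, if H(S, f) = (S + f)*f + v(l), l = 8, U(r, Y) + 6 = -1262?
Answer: -719659/8 - 11*sqrt(2)/4 ≈ -89961.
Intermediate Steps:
U(r, Y) = -1268 (U(r, Y) = -6 - 1262 = -1268)
H(S, f) = 22*sqrt(2) + f*(S + f) (H(S, f) = (S + f)*f + 11*sqrt(8) = f*(S + f) + 11*(2*sqrt(2)) = f*(S + f) + 22*sqrt(2) = 22*sqrt(2) + f*(S + f))
m = 719659/8 + 11*sqrt(2)/4 (m = (((302**2 + 22*sqrt(2) + 25*302) - 1268) + 622173)/8 = (((91204 + 22*sqrt(2) + 7550) - 1268) + 622173)/8 = (((98754 + 22*sqrt(2)) - 1268) + 622173)/8 = ((97486 + 22*sqrt(2)) + 622173)/8 = (719659 + 22*sqrt(2))/8 = 719659/8 + 11*sqrt(2)/4 ≈ 89961.)
-m = -(719659/8 + 11*sqrt(2)/4) = -719659/8 - 11*sqrt(2)/4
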